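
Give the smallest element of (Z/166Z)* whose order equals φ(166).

5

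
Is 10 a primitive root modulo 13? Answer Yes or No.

No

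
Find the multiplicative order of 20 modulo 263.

The order of 20 must divide φ(263) = 263 − 1 = 262 = 2 · 131.
Divisors of 262: 1, 2, 131, 262.
Test each divisor d:
20^1 ≡ 20
20^2 ≡ 137
20^131 ≡ 262
20^262 ≡ 1
Hence ord(20) = 262.

262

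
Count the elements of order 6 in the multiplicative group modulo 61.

φ(61) = 61 − 1 = 60 = 2^2 · 3 · 5.
In a cyclic group of order 60, there are φ(d) elements of order d for each divisor d of 60, and zero for non-divisors.
6 = 2 · 3 divides 60, and φ(6) = 2.

2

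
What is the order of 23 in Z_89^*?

88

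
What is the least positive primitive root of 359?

7

φ(359) = 359 − 1 = 358 = 2 · 179.
g is a primitive root iff g^(358/q) ≢ 1 (mod 359) for each prime q ∈ {2, 179}.
g = 2: 2^179 ≡ 1 — hits 1, so not a primitive root.
g = 3: 3^179 ≡ 1 — hits 1, so not a primitive root.
g = 4: 4^179 ≡ 1 — hits 1, so not a primitive root.
g = 5: 5^179 ≡ 1 — hits 1, so not a primitive root.
g = 6: 6^179 ≡ 1 — hits 1, so not a primitive root.
g = 7: 7^179 ≡ 358; 7^2 ≡ 49 — none is 1, so 7 is a primitive root.
The smallest primitive root modulo 359 is 7.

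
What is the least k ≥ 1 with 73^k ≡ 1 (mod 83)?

ord(73) | φ(83) = 83 − 1 = 82 = 2 · 41.
Divisors of 82: 1, 2, 41, 82.
Compute 73^d (mod 83) for the divisors d until we hit 1:
73^1 ≡ 73 (mod 83)
73^2 ≡ 17 (mod 83)
73^41 ≡ 82 (mod 83)
73^82 ≡ 1 (mod 83) ✓
So ord_83(73) = 82.

82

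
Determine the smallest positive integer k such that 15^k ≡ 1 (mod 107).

106

The order of 15 must divide φ(107) = 107 − 1 = 106 = 2 · 53.
Divisors of 106: 1, 2, 53, 106.
Test each divisor d:
15^1 ≡ 15 (mod 107)
15^2 ≡ 11 (mod 107)
15^53 ≡ 106 (mod 107)
15^106 ≡ 1 (mod 107) ✓
Therefore the multiplicative order of 15 modulo 107 is 106.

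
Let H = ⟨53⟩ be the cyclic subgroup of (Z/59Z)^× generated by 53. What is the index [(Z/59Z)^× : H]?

2

The order of 53 must divide φ(59) = 59 − 1 = 58 = 2 · 29.
Divisors of 58: 1, 2, 29, 58.
Evaluate successive powers at the divisors of 58:
53^1 ≡ 53
53^2 ≡ 36
53^29 ≡ 1
Thus |⟨53⟩| = ord(53) = 29.
The index is φ(59) / ord(53) = 58 / 29 = 2.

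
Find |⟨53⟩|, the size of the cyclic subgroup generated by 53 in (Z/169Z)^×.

13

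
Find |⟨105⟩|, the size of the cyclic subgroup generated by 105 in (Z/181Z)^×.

180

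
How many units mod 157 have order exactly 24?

φ(157) = 157 − 1 = 156 = 2^2 · 3 · 13.
In a cyclic group of order 156, there are φ(d) elements of order d for each divisor d of 156, and zero for non-divisors.
Since 24 ∤ 156, the count is 0.

0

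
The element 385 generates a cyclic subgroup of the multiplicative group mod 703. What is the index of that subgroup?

The order of 385 must divide φ(703) = φ(19·37) = (19−1)·(37−1) = 18·36 = 648 = 2^3 · 3^4.
Divisors of 648: 1, 2, 3, 4, 6, 8, 9, 12, 18, 24, 27, 36, 54, 72, 81, 108, 162, 216, 324, 648.
Check 385^d mod 703 for each divisor in increasing order:
385^1 ≡ 385
385^2 ≡ 595
385^3 ≡ 600
385^4 ≡ 416
385^6 ≡ 64
385^8 ≡ 118
385^9 ≡ 438
385^12 ≡ 581
385^18 ≡ 628
385^24 ≡ 121
385^27 ≡ 191
385^36 ≡ 1
The order of 385 is 36, so the subgroup it generates has 36 elements.
[(Z/703Z)^× : ⟨385⟩] = 648/36 = 18.

18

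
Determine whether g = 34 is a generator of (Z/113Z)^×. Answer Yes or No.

Yes

φ(113) = 113 − 1 = 112 = 2^4 · 7.
It suffices to check that the order of 34 is not a proper divisor of 112: compute 34^(112/q) for q ∈ {2, 7}.
34^56 ≡ 112 (mod 113)  [q = 2: ≢ 1 ✓]
34^16 ≡ 16 (mod 113)  [q = 7: ≢ 1 ✓]
Every test exponent gives a nontrivial residue, hence 34 generates the full group.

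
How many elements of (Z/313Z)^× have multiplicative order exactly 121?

φ(313) = 313 − 1 = 312 = 2^3 · 3 · 13.
(Z/313Z)^× is cyclic (|G| = 312); a cyclic group of order m has exactly φ(d) elements of each order d | m, and none otherwise.
121 does not divide 312, so no element of (Z/313Z)^× has order 121.

0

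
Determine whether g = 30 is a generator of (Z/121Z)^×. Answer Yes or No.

φ(121) = φ(11^2) = 11·(11−1) = 110 = 2 · 5 · 11.
30 is a primitive root mod 121 iff 30^(φ(121)/q) ≢ 1 for every prime q | φ(121), i.e. q ∈ {2, 5, 11}.
30^55 ≡ 120 (mod 121)  [q = 2: ≢ 1 ✓]
30^22 ≡ 9 (mod 121)  [q = 5: ≢ 1 ✓]
30^10 ≡ 12 (mod 121)  [q = 11: ≢ 1 ✓]
All checks pass, so 30 has order 110 and is a primitive root modulo 121.

Yes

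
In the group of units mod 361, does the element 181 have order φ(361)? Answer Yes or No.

Yes

φ(361) = φ(19^2) = 19·(19−1) = 342 = 2 · 3^2 · 19.
An element g generates (Z/361Z)^× iff g^(342/q) ≢ 1 (mod 361) for each prime q ∈ {2, 3, 19}.
181^171 ≡ 360 (mod 361)  [q = 2: ≢ 1 ✓]
181^114 ≡ 68 (mod 361)  [q = 3: ≢ 1 ✓]
181^18 ≡ 305 (mod 361)  [q = 19: ≢ 1 ✓]
All checks pass, so 181 has order 342 and is a primitive root modulo 361.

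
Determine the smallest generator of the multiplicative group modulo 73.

5

φ(73) = 73 − 1 = 72 = 2^3 · 3^2.
g is a primitive root iff g^(72/q) ≢ 1 (mod 73) for each prime q ∈ {2, 3}.
g = 2: 2^36 ≡ 1 — hits 1, so not a primitive root.
g = 3: 3^36 ≡ 1 — hits 1, so not a primitive root.
g = 4: 4^36 ≡ 1 — hits 1, so not a primitive root.
g = 5: 5^36 ≡ 72; 5^24 ≡ 8 — none is 1, so 5 is a primitive root.
Hence the least primitive root of 73 is 5.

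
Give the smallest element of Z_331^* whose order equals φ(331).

3

φ(331) = 331 − 1 = 330 = 2 · 3 · 5 · 11.
Test candidates g = 2, 3, … against the prime factors q ∈ {2, 3, 5, 11} of φ(331): g is a generator iff g^(330/q) ≢ 1 for every such q.
g = 2: 2^165 ≡ 330; 2^110 ≡ 299; 2^66 ≡ 64; 2^30 ≡ 1 — hits 1, so not a primitive root.
g = 3: 3^165 ≡ 330; 3^110 ≡ 299; 3^66 ≡ 64; 3^30 ≡ 270 — none is 1, so 3 is a primitive root.
Hence the least primitive root of 331 is 3.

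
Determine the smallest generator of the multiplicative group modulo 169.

2

φ(169) = φ(13^2) = 13·(13−1) = 156 = 2^2 · 3 · 13.
g is a primitive root iff g^(156/q) ≢ 1 (mod 169) for each prime q ∈ {2, 3, 13}.
g = 2: 2^78 ≡ 168; 2^52 ≡ 146; 2^12 ≡ 40 — none is 1, so 2 is a primitive root.
Hence the least primitive root of 169 is 2.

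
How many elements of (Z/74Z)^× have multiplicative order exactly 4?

2

φ(74) = φ(2)·φ(37) = 1·36 = 36 = 2^2 · 3^2.
(Z/74Z)^× is cyclic (|G| = 36); a cyclic group of order m has exactly φ(d) elements of each order d | m, and none otherwise.
4 = 2^2 divides 36, and φ(4) = 2.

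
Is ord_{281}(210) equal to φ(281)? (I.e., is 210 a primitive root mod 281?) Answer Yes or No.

φ(281) = 281 − 1 = 280 = 2^3 · 5 · 7.
It suffices to check that the order of 210 is not a proper divisor of 280: compute 210^(280/q) for q ∈ {2, 5, 7}.
210^140 ≡ 280 (mod 281)  [q = 2: ≢ 1 ✓]
210^56 ≡ 153 (mod 281)  [q = 5: ≢ 1 ✓]
210^40 ≡ 79 (mod 281)  [q = 7: ≢ 1 ✓]
None equal 1, so ord_281(210) = 280: 210 is a primitive root.

Yes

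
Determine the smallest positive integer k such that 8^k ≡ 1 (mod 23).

11

ord(8) | φ(23) = 23 − 1 = 22 = 2 · 11.
Divisors of 22: 1, 2, 11, 22.
Compute 8^d (mod 23) for the divisors d until we hit 1:
8^1 ≡ 8
8^2 ≡ 18
8^11 ≡ 1
The smallest such exponent is 11, so the order of 8 is 11.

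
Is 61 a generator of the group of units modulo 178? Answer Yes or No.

Yes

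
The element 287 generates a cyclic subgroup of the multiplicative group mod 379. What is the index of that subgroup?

1

The order of 287 must divide φ(379) = 379 − 1 = 378 = 2 · 3^3 · 7.
Divisors of 378: 1, 2, 3, 6, 7, 9, 14, 18, 21, 27, 42, 54, 63, 126, 189, 378.
Evaluate successive powers at the divisors of 378:
287^1 ≡ 287 (mod 379)
287^2 ≡ 126 (mod 379)
287^3 ≡ 157 (mod 379)
287^6 ≡ 14 (mod 379)
287^7 ≡ 228 (mod 379)
287^9 ≡ 303 (mod 379)
287^14 ≡ 61 (mod 379)
287^18 ≡ 91 (mod 379)
287^21 ≡ 264 (mod 379)
287^27 ≡ 285 (mod 379)
287^42 ≡ 339 (mod 379)
287^54 ≡ 119 (mod 379)
287^63 ≡ 52 (mod 379)
287^126 ≡ 51 (mod 379)
287^189 ≡ 378 (mod 379)
287^378 ≡ 1 (mod 379) ✓
So ord_379(287) = 378, hence |⟨287⟩| = 378.
[(Z/379Z)^× : ⟨287⟩] = 378/378 = 1.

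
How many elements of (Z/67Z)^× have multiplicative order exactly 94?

0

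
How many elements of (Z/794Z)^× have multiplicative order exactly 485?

φ(794) = φ(2)·φ(397) = 1·396 = 396 = 2^2 · 3^2 · 11.
Since (Z/794Z)^× is cyclic of order 396, the number of elements of order d is φ(d) when d | 396 and 0 otherwise.
Since 485 ∤ 396, the count is 0.

0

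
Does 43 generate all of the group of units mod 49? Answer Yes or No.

φ(49) = φ(7^2) = 7·(7−1) = 42 = 2 · 3 · 7.
Test 43^(42/q) mod 49 for each prime factor q of 42:
43^21 ≡ 1 (mod 49)  [q = 2: ≡ 1 ✗]
43^14 ≡ 1 (mod 49)  [q = 3: ≡ 1 ✗]
43^6 ≡ 8 (mod 49)  [q = 7: ≢ 1 ✓]
Since 43^21 ≡ 1, the order of 43 divides 21 < 42, so 43 is not a primitive root.

No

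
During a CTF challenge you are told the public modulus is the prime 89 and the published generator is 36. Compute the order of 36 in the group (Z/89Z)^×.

ord(36) | φ(89) = 89 − 1 = 88 = 2^3 · 11.
Divisors of 88: 1, 2, 4, 8, 11, 22, 44, 88.
Compute 36^d (mod 89) for the divisors d until we hit 1:
36^1 ≡ 36 (mod 89)
36^2 ≡ 50 (mod 89)
36^4 ≡ 8 (mod 89)
36^8 ≡ 64 (mod 89)
36^11 ≡ 34 (mod 89)
36^22 ≡ 88 (mod 89)
36^44 ≡ 1 (mod 89) ✓
Therefore the multiplicative order of 36 modulo 89 is 44.

44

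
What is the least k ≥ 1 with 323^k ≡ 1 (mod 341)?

30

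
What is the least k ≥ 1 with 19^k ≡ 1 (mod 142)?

By Lagrange's theorem, ord_142(19) divides φ(142) = φ(2)·φ(71) = 1·70 = 70 = 2 · 5 · 7.
Divisors of 70: 1, 2, 5, 7, 10, 14, 35, 70.
Evaluate successive powers at the divisors of 70:
19^1 ≡ 19 (mod 142)
19^2 ≡ 77 (mod 142)
19^5 ≡ 45 (mod 142)
19^7 ≡ 57 (mod 142)
19^10 ≡ 37 (mod 142)
19^14 ≡ 125 (mod 142)
19^35 ≡ 1 (mod 142) ✓
Hence ord(19) = 35.

35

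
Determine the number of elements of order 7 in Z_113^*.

6

φ(113) = 113 − 1 = 112 = 2^4 · 7.
(Z/113Z)^× is cyclic (|G| = 112); a cyclic group of order m has exactly φ(d) elements of each order d | m, and none otherwise.
7 | 112, and φ(7) = 7 − 1 = 6.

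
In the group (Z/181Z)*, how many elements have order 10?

4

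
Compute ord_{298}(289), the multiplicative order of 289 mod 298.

37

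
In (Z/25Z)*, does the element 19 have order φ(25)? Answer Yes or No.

No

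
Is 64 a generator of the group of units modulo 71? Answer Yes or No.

No

φ(71) = 71 − 1 = 70 = 2 · 5 · 7.
Test 64^(70/q) mod 71 for each prime factor q of 70:
64^35 ≡ 1 (mod 71)  [q = 2: ≡ 1 ✗]
64^14 ≡ 54 (mod 71)  [q = 5: ≢ 1 ✓]
64^10 ≡ 45 (mod 71)  [q = 7: ≢ 1 ✓]
Since 64^35 ≡ 1, the order of 64 divides 35 < 70, so 64 is not a primitive root.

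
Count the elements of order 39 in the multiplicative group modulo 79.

φ(79) = 79 − 1 = 78 = 2 · 3 · 13.
(Z/79Z)^× is cyclic (|G| = 78); a cyclic group of order m has exactly φ(d) elements of each order d | m, and none otherwise.
39 = 3 · 13 divides 78, and φ(39) = 24.

24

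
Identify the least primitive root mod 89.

3

φ(89) = 89 − 1 = 88 = 2^3 · 11.
g is a primitive root iff g^(88/q) ≢ 1 (mod 89) for each prime q ∈ {2, 11}.
g = 2: 2^44 ≡ 1 — hits 1, so not a primitive root.
g = 3: 3^44 ≡ 88; 3^8 ≡ 64 — none is 1, so 3 is a primitive root.
The smallest primitive root modulo 89 is 3.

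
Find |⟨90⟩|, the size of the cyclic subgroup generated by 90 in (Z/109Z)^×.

By Lagrange's theorem, ord_109(90) divides φ(109) = 109 − 1 = 108 = 2^2 · 3^3.
Divisors of 108: 1, 2, 3, 4, 6, 9, 12, 18, 27, 36, 54, 108.
Evaluate successive powers at the divisors of 108:
90^1 ≡ 90 (mod 109)
90^2 ≡ 34 (mod 109)
90^3 ≡ 8 (mod 109)
90^4 ≡ 66 (mod 109)
90^6 ≡ 64 (mod 109)
90^9 ≡ 76 (mod 109)
90^12 ≡ 63 (mod 109)
90^18 ≡ 108 (mod 109)
90^27 ≡ 33 (mod 109)
90^36 ≡ 1 (mod 109) ✓
The smallest such exponent is 36, so the order of 90 is 36.

36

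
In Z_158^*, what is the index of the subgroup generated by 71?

3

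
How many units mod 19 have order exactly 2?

1

φ(19) = 19 − 1 = 18 = 2 · 3^2.
Since (Z/19Z)^× is cyclic of order 18, the number of elements of order d is φ(d) when d | 18 and 0 otherwise.
2 | 18, and φ(2) = 2 − 1 = 1.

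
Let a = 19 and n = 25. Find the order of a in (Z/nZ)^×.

The order of 19 must divide φ(25) = φ(5^2) = 5·(5−1) = 20 = 2^2 · 5.
Divisors of 20: 1, 2, 4, 5, 10, 20.
Test each divisor d:
19^1 ≡ 19 (mod 25)
19^2 ≡ 11 (mod 25)
19^4 ≡ 21 (mod 25)
19^5 ≡ 24 (mod 25)
19^10 ≡ 1 (mod 25) ✓
Hence ord(19) = 10.

10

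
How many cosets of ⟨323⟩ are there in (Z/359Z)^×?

1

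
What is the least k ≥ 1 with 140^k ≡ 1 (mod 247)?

ord(140) | φ(247) = φ(13·19) = (13−1)·(19−1) = 12·18 = 216 = 2^3 · 3^3.
Divisors of 216: 1, 2, 3, 4, 6, 8, 9, 12, 18, 24, 27, 36, 54, 72, 108, 216.
Evaluate successive powers at the divisors of 216:
140^1 ≡ 140 (mod 247)
140^2 ≡ 87 (mod 247)
140^3 ≡ 77 (mod 247)
140^4 ≡ 159 (mod 247)
140^6 ≡ 1 (mod 247) ✓
Therefore the multiplicative order of 140 modulo 247 is 6.

6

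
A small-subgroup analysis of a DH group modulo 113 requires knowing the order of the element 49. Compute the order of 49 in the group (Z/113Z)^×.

7

By Lagrange's theorem, ord_113(49) divides φ(113) = 113 − 1 = 112 = 2^4 · 7.
Divisors of 112: 1, 2, 4, 7, 8, 14, 16, 28, 56, 112.
Compute 49^d (mod 113) for the divisors d until we hit 1:
49^1 ≡ 49
49^2 ≡ 28
49^4 ≡ 106
49^7 ≡ 1
Hence ord(49) = 7.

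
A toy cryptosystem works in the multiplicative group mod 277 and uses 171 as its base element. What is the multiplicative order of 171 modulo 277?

The order of 171 must divide φ(277) = 277 − 1 = 276 = 2^2 · 3 · 23.
Divisors of 276: 1, 2, 3, 4, 6, 12, 23, 46, 69, 92, 138, 276.
Test each divisor d:
171^1 ≡ 171 (mod 277)
171^2 ≡ 156 (mod 277)
171^3 ≡ 84 (mod 277)
171^4 ≡ 237 (mod 277)
171^6 ≡ 131 (mod 277)
171^12 ≡ 264 (mod 277)
171^23 ≡ 116 (mod 277)
171^46 ≡ 160 (mod 277)
171^69 ≡ 1 (mod 277) ✓
Hence ord(171) = 69.

69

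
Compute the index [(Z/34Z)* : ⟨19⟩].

2

Since 19 ∈ (Z/34Z)^×, its order divides φ(34) = φ(2)·φ(17) = 1·16 = 16 = 2^4.
Divisors of 16: 1, 2, 4, 8, 16.
Evaluate successive powers at the divisors of 16:
19^1 ≡ 19 (mod 34)
19^2 ≡ 21 (mod 34)
19^4 ≡ 33 (mod 34)
19^8 ≡ 1 (mod 34) ✓
So ord_34(19) = 8, hence |⟨19⟩| = 8.
Index = |(Z/34Z)^×| / |⟨19⟩| = 16 / 8 = 2.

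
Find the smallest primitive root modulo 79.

3

φ(79) = 79 − 1 = 78 = 2 · 3 · 13.
Test candidates g = 2, 3, … against the prime factors q ∈ {2, 3, 13} of φ(79): g is a generator iff g^(78/q) ≢ 1 for every such q.
g = 2: 2^39 ≡ 1 — hits 1, so not a primitive root.
g = 3: 3^39 ≡ 78; 3^26 ≡ 23; 3^6 ≡ 18 — none is 1, so 3 is a primitive root.
Hence the least primitive root of 79 is 3.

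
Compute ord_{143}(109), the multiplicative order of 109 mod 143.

4

Since 109 ∈ (Z/143Z)^×, its order divides φ(143) = φ(11·13) = (11−1)·(13−1) = 10·12 = 120 = 2^3 · 3 · 5.
Divisors of 120: 1, 2, 3, 4, 5, 6, 8, 10, 12, 15, 20, 24, 30, 40, 60, 120.
Evaluate successive powers at the divisors of 120:
109^1 ≡ 109 (mod 143)
109^2 ≡ 12 (mod 143)
109^3 ≡ 21 (mod 143)
109^4 ≡ 1 (mod 143) ✓
Hence ord(109) = 4.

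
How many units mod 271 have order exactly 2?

1

φ(271) = 271 − 1 = 270 = 2 · 3^3 · 5.
(Z/271Z)^× is cyclic (|G| = 270); a cyclic group of order m has exactly φ(d) elements of each order d | m, and none otherwise.
2 | 270, and φ(2) = 2 − 1 = 1.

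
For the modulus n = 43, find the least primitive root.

φ(43) = 43 − 1 = 42 = 2 · 3 · 7.
g is a primitive root iff g^(42/q) ≢ 1 (mod 43) for each prime q ∈ {2, 3, 7}.
g = 2: 2^21 ≡ 42; 2^14 ≡ 1 — hits 1, so not a primitive root.
g = 3: 3^21 ≡ 42; 3^14 ≡ 36; 3^6 ≡ 41 — none is 1, so 3 is a primitive root.
The smallest primitive root modulo 43 is 3.

3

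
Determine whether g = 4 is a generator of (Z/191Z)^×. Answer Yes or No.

φ(191) = 191 − 1 = 190 = 2 · 5 · 19.
Test 4^(190/q) mod 191 for each prime factor q of 190:
4^95 ≡ 1 (mod 191)  [q = 2: ≡ 1 ✗]
4^38 ≡ 109 (mod 191)  [q = 5: ≢ 1 ✓]
4^10 ≡ 177 (mod 191)  [q = 19: ≢ 1 ✓]
4^95 ≡ 1 shows ord(4) | 95, strictly less than φ(191); not a primitive root.

No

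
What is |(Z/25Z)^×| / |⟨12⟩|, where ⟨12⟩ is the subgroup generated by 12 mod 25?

1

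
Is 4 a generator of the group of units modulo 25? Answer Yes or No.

No

φ(25) = φ(5^2) = 5·(5−1) = 20 = 2^2 · 5.
An element g generates (Z/25Z)^× iff g^(20/q) ≢ 1 (mod 25) for each prime q ∈ {2, 5}.
4^10 ≡ 1 (mod 25)  [q = 2: ≡ 1 ✗]
4^4 ≡ 6 (mod 25)  [q = 5: ≢ 1 ✓]
4^10 ≡ 1 shows ord(4) | 10, strictly less than φ(25); not a primitive root.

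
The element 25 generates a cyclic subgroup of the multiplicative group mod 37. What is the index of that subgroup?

2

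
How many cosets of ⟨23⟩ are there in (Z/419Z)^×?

2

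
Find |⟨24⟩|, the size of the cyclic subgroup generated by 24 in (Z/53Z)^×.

13

ord(24) | φ(53) = 53 − 1 = 52 = 2^2 · 13.
Divisors of 52: 1, 2, 4, 13, 26, 52.
Compute 24^d (mod 53) for the divisors d until we hit 1:
24^1 ≡ 24 (mod 53)
24^2 ≡ 46 (mod 53)
24^4 ≡ 49 (mod 53)
24^13 ≡ 1 (mod 53) ✓
So ord_53(24) = 13.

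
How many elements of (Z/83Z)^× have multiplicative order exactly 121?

0

φ(83) = 83 − 1 = 82 = 2 · 41.
(Z/83Z)^× is cyclic (|G| = 82); a cyclic group of order m has exactly φ(d) elements of each order d | m, and none otherwise.
Here 82 is not a multiple of 121, so there are no elements of order 121.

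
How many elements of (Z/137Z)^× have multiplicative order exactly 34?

φ(137) = 137 − 1 = 136 = 2^3 · 17.
Since (Z/137Z)^× is cyclic of order 136, the number of elements of order d is φ(d) when d | 136 and 0 otherwise.
34 = 2 · 17 divides 136, and φ(34) = 16.

16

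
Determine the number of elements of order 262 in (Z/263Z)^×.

φ(263) = 263 − 1 = 262 = 2 · 131.
(Z/263Z)^× is cyclic (|G| = 262); a cyclic group of order m has exactly φ(d) elements of each order d | m, and none otherwise.
262 = 2 · 131 divides 262, and φ(262) = 130.

130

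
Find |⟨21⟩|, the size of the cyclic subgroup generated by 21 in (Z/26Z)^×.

Since 21 ∈ (Z/26Z)^×, its order divides φ(26) = φ(2)·φ(13) = 1·12 = 12 = 2^2 · 3.
Divisors of 12: 1, 2, 3, 4, 6, 12.
Evaluate successive powers at the divisors of 12:
21^1 ≡ 21
21^2 ≡ 25
21^3 ≡ 5
21^4 ≡ 1
The smallest such exponent is 4, so the order of 21 is 4.

4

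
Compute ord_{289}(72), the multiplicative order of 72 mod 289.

68

ord(72) | φ(289) = φ(17^2) = 17·(17−1) = 272 = 2^4 · 17.
Divisors of 272: 1, 2, 4, 8, 16, 17, 34, 68, 136, 272.
Compute 72^d (mod 289) for the divisors d until we hit 1:
72^1 ≡ 72
72^2 ≡ 271
72^4 ≡ 35
72^8 ≡ 69
72^16 ≡ 137
72^17 ≡ 38
72^34 ≡ 288
72^68 ≡ 1
The smallest such exponent is 68, so the order of 72 is 68.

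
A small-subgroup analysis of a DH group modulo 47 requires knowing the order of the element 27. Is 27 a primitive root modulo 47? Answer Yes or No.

No

φ(47) = 47 − 1 = 46 = 2 · 23.
Test 27^(46/q) mod 47 for each prime factor q of 46:
27^23 ≡ 1 (mod 47)  [q = 2: ≡ 1 ✗]
27^2 ≡ 24 (mod 47)  [q = 23: ≢ 1 ✓]
27^23 ≡ 1 shows ord(27) | 23, strictly less than φ(47); not a primitive root.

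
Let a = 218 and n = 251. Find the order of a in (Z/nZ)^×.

125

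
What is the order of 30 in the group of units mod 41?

40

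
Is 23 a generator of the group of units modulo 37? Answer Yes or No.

φ(37) = 37 − 1 = 36 = 2^2 · 3^2.
23 is a primitive root mod 37 iff 23^(φ(37)/q) ≢ 1 for every prime q | φ(37), i.e. q ∈ {2, 3}.
23^18 ≡ 36 (mod 37)  [q = 2: ≢ 1 ✓]
23^12 ≡ 1 (mod 37)  [q = 3: ≡ 1 ✗]
23^12 ≡ 1 shows ord(23) | 12, strictly less than φ(37); not a primitive root.

No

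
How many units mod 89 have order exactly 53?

φ(89) = 89 − 1 = 88 = 2^3 · 11.
Since (Z/89Z)^× is cyclic of order 88, the number of elements of order d is φ(d) when d | 88 and 0 otherwise.
Here 88 is not a multiple of 53, so there are no elements of order 53.

0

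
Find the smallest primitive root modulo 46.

5

φ(46) = φ(2)·φ(23) = 1·22 = 22 = 2 · 11.
Test candidates g = 2, 3, … against the prime factors q ∈ {2, 11} of φ(46): g is a generator iff g^(22/q) ≢ 1 for every such q.
g = 2: gcd(2, 46) = 2 > 1, not a unit — skip.
g = 3: 3^11 ≡ 1 — hits 1, so not a primitive root.
g = 4: gcd(4, 46) = 2 > 1, not a unit — skip.
g = 5: 5^11 ≡ 45; 5^2 ≡ 25 — none is 1, so 5 is a primitive root.
The smallest primitive root modulo 46 is 5.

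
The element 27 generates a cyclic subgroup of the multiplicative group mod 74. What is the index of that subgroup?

6

ord(27) | φ(74) = φ(2)·φ(37) = 1·36 = 36 = 2^2 · 3^2.
Divisors of 36: 1, 2, 3, 4, 6, 9, 12, 18, 36.
Check 27^d mod 74 for each divisor in increasing order:
27^1 ≡ 27
27^2 ≡ 63
27^3 ≡ 73
27^4 ≡ 47
27^6 ≡ 1
So ord_74(27) = 6, hence |⟨27⟩| = 6.
The index is φ(74) / ord(27) = 36 / 6 = 6.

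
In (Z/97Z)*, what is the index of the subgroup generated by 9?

4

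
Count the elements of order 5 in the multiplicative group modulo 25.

4

φ(25) = φ(5^2) = 5·(5−1) = 20 = 2^2 · 5.
Since (Z/25Z)^× is cyclic of order 20, the number of elements of order d is φ(d) when d | 20 and 0 otherwise.
5 | 20, and φ(5) = 5 − 1 = 4.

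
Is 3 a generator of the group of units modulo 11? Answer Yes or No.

No

φ(11) = 11 − 1 = 10 = 2 · 5.
Test 3^(10/q) mod 11 for each prime factor q of 10:
3^5 ≡ 1 (mod 11)  [q = 2: ≡ 1 ✗]
3^2 ≡ 9 (mod 11)  [q = 5: ≢ 1 ✓]
3^5 ≡ 1 shows ord(3) | 5, strictly less than φ(11); not a primitive root.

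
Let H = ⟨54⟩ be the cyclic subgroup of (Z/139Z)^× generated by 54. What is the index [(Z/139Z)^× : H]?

The order of 54 must divide φ(139) = 139 − 1 = 138 = 2 · 3 · 23.
Divisors of 138: 1, 2, 3, 6, 23, 46, 69, 138.
Check 54^d mod 139 for each divisor in increasing order:
54^1 ≡ 54
54^2 ≡ 136
54^3 ≡ 116
54^6 ≡ 112
54^23 ≡ 42
54^46 ≡ 96
54^69 ≡ 1
Thus |⟨54⟩| = ord(54) = 69.
Index = |(Z/139Z)^×| / |⟨54⟩| = 138 / 69 = 2.

2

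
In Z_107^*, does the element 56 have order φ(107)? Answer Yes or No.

No

φ(107) = 107 − 1 = 106 = 2 · 53.
It suffices to check that the order of 56 is not a proper divisor of 106: compute 56^(106/q) for q ∈ {2, 53}.
56^53 ≡ 1 (mod 107)  [q = 2: ≡ 1 ✗]
56^2 ≡ 33 (mod 107)  [q = 53: ≢ 1 ✓]
The check at q = 2 fails, so 56 generates a proper subgroup.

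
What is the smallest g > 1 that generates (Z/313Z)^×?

10

φ(313) = 313 − 1 = 312 = 2^3 · 3 · 13.
g is a primitive root iff g^(312/q) ≢ 1 (mod 313) for each prime q ∈ {2, 3, 13}.
g = 2: 2^156 ≡ 1 — hits 1, so not a primitive root.
g = 3: 3^156 ≡ 1 — hits 1, so not a primitive root.
g = 4: 4^156 ≡ 1 — hits 1, so not a primitive root.
g = 5: 5^156 ≡ 312; 5^104 ≡ 1 — hits 1, so not a primitive root.
g = 6: 6^156 ≡ 1 — hits 1, so not a primitive root.
g = 7: 7^156 ≡ 312; 7^104 ≡ 1 — hits 1, so not a primitive root.
g = 8: 8^156 ≡ 1 — hits 1, so not a primitive root.
g = 9: 9^156 ≡ 1 — hits 1, so not a primitive root.
g = 10: 10^156 ≡ 312; 10^104 ≡ 214; 10^24 ≡ 103 — none is 1, so 10 is a primitive root.
Hence the least primitive root of 313 is 10.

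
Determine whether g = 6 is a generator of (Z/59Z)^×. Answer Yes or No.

φ(59) = 59 − 1 = 58 = 2 · 29.
An element g generates (Z/59Z)^× iff g^(58/q) ≢ 1 (mod 59) for each prime q ∈ {2, 29}.
6^29 ≡ 58 (mod 59)  [q = 2: ≢ 1 ✓]
6^2 ≡ 36 (mod 59)  [q = 29: ≢ 1 ✓]
None equal 1, so ord_59(6) = 58: 6 is a primitive root.

Yes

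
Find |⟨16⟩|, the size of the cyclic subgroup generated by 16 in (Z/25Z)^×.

The order of 16 must divide φ(25) = φ(5^2) = 5·(5−1) = 20 = 2^2 · 5.
Divisors of 20: 1, 2, 4, 5, 10, 20.
Compute 16^d (mod 25) for the divisors d until we hit 1:
16^1 ≡ 16
16^2 ≡ 6
16^4 ≡ 11
16^5 ≡ 1
Therefore the multiplicative order of 16 modulo 25 is 5.

5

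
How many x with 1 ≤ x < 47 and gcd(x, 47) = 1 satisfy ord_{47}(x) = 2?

φ(47) = 47 − 1 = 46 = 2 · 23.
Since (Z/47Z)^× is cyclic of order 46, the number of elements of order d is φ(d) when d | 46 and 0 otherwise.
2 | 46, and φ(2) = 2 − 1 = 1.

1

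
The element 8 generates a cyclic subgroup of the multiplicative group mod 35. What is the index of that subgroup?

Since 8 ∈ (Z/35Z)^×, its order divides φ(35) = φ(5·7) = (5−1)·(7−1) = 4·6 = 24 = 2^3 · 3.
Divisors of 24: 1, 2, 3, 4, 6, 8, 12, 24.
Compute 8^d (mod 35) for the divisors d until we hit 1:
8^1 ≡ 8 (mod 35)
8^2 ≡ 29 (mod 35)
8^3 ≡ 22 (mod 35)
8^4 ≡ 1 (mod 35) ✓
The order of 8 is 4, so the subgroup it generates has 4 elements.
[(Z/35Z)^× : ⟨8⟩] = 24/4 = 6.

6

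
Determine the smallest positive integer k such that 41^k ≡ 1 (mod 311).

ord(41) | φ(311) = 311 − 1 = 310 = 2 · 5 · 31.
Divisors of 310: 1, 2, 5, 10, 31, 62, 155, 310.
Compute 41^d (mod 311) for the divisors d until we hit 1:
41^1 ≡ 41
41^2 ≡ 126
41^5 ≡ 304
41^10 ≡ 49
41^31 ≡ 310
41^62 ≡ 1
So ord_311(41) = 62.

62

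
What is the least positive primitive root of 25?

φ(25) = φ(5^2) = 5·(5−1) = 20 = 2^2 · 5.
g is a primitive root iff g^(20/q) ≢ 1 (mod 25) for each prime q ∈ {2, 5}.
g = 2: 2^10 ≡ 24; 2^4 ≡ 16 — none is 1, so 2 is a primitive root.
So 2 is the smallest generator of (Z/25Z)^×.

2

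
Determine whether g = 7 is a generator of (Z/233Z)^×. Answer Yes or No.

φ(233) = 233 − 1 = 232 = 2^3 · 29.
An element g generates (Z/233Z)^× iff g^(232/q) ≢ 1 (mod 233) for each prime q ∈ {2, 29}.
7^116 ≡ 1 (mod 233)  [q = 2: ≡ 1 ✗]
7^8 ≡ 148 (mod 233)  [q = 29: ≢ 1 ✓]
7^116 ≡ 1 shows ord(7) | 116, strictly less than φ(233); not a primitive root.

No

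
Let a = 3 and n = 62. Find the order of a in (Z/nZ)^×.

30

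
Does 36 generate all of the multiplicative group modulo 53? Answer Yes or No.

No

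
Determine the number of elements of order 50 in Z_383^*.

φ(383) = 383 − 1 = 382 = 2 · 191.
In a cyclic group of order 382, there are φ(d) elements of order d for each divisor d of 382, and zero for non-divisors.
Here 382 is not a multiple of 50, so there are no elements of order 50.

0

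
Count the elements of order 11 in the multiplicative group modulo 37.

φ(37) = 37 − 1 = 36 = 2^2 · 3^2.
Since (Z/37Z)^× is cyclic of order 36, the number of elements of order d is φ(d) when d | 36 and 0 otherwise.
Since 11 ∤ 36, the count is 0.

0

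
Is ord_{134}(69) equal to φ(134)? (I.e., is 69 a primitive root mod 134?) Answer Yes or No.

Yes

φ(134) = φ(2)·φ(67) = 1·66 = 66 = 2 · 3 · 11.
Test 69^(66/q) mod 134 for each prime factor q of 66:
69^33 ≡ 133 (mod 134)  [q = 2: ≢ 1 ✓]
69^22 ≡ 37 (mod 134)  [q = 3: ≢ 1 ✓]
69^6 ≡ 131 (mod 134)  [q = 11: ≢ 1 ✓]
All checks pass, so 69 has order 66 and is a primitive root modulo 134.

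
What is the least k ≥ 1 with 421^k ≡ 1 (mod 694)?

ord(421) | φ(694) = φ(2)·φ(347) = 1·346 = 346 = 2 · 173.
Divisors of 346: 1, 2, 173, 346.
Evaluate successive powers at the divisors of 346:
421^1 ≡ 421 (mod 694)
421^2 ≡ 271 (mod 694)
421^173 ≡ 1 (mod 694) ✓
So ord_694(421) = 173.

173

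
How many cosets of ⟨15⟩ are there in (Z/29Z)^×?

1

The order of 15 must divide φ(29) = 29 − 1 = 28 = 2^2 · 7.
Divisors of 28: 1, 2, 4, 7, 14, 28.
Test each divisor d:
15^1 ≡ 15 (mod 29)
15^2 ≡ 22 (mod 29)
15^4 ≡ 20 (mod 29)
15^7 ≡ 17 (mod 29)
15^14 ≡ 28 (mod 29)
15^28 ≡ 1 (mod 29) ✓
Thus |⟨15⟩| = ord(15) = 28.
The index is φ(29) / ord(15) = 28 / 28 = 1.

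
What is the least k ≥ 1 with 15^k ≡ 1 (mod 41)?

40

Since 15 ∈ (Z/41Z)^×, its order divides φ(41) = 41 − 1 = 40 = 2^3 · 5.
Divisors of 40: 1, 2, 4, 5, 8, 10, 20, 40.
Compute 15^d (mod 41) for the divisors d until we hit 1:
15^1 ≡ 15 (mod 41)
15^2 ≡ 20 (mod 41)
15^4 ≡ 31 (mod 41)
15^5 ≡ 14 (mod 41)
15^8 ≡ 18 (mod 41)
15^10 ≡ 32 (mod 41)
15^20 ≡ 40 (mod 41)
15^40 ≡ 1 (mod 41) ✓
So ord_41(15) = 40.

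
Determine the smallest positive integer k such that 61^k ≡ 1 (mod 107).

ord(61) | φ(107) = 107 − 1 = 106 = 2 · 53.
Divisors of 106: 1, 2, 53, 106.
Evaluate successive powers at the divisors of 106:
61^1 ≡ 61 (mod 107)
61^2 ≡ 83 (mod 107)
61^53 ≡ 1 (mod 107) ✓
The smallest such exponent is 53, so the order of 61 is 53.

53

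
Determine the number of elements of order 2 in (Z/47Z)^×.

1

φ(47) = 47 − 1 = 46 = 2 · 23.
(Z/47Z)^× is cyclic (|G| = 46); a cyclic group of order m has exactly φ(d) elements of each order d | m, and none otherwise.
2 | 46, and φ(2) = 2 − 1 = 1.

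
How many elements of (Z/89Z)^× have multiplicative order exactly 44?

20

φ(89) = 89 − 1 = 88 = 2^3 · 11.
(Z/89Z)^× is cyclic (|G| = 88); a cyclic group of order m has exactly φ(d) elements of each order d | m, and none otherwise.
44 = 2^2 · 11 divides 88, and φ(44) = 20.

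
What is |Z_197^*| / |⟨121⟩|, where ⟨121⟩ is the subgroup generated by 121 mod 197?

Since 121 ∈ (Z/197Z)^×, its order divides φ(197) = 197 − 1 = 196 = 2^2 · 7^2.
Divisors of 196: 1, 2, 4, 7, 14, 28, 49, 98, 196.
Evaluate successive powers at the divisors of 196:
121^1 ≡ 121 (mod 197)
121^2 ≡ 63 (mod 197)
121^4 ≡ 29 (mod 197)
121^7 ≡ 33 (mod 197)
121^14 ≡ 104 (mod 197)
121^28 ≡ 178 (mod 197)
121^49 ≡ 196 (mod 197)
121^98 ≡ 1 (mod 197) ✓
The order of 121 is 98, so the subgroup it generates has 98 elements.
Index = |(Z/197Z)^×| / |⟨121⟩| = 196 / 98 = 2.

2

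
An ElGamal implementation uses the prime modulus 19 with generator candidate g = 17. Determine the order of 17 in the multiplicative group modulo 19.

9

The order of 17 must divide φ(19) = 19 − 1 = 18 = 2 · 3^2.
Divisors of 18: 1, 2, 3, 6, 9, 18.
Compute 17^d (mod 19) for the divisors d until we hit 1:
17^1 ≡ 17 (mod 19)
17^2 ≡ 4 (mod 19)
17^3 ≡ 11 (mod 19)
17^6 ≡ 7 (mod 19)
17^9 ≡ 1 (mod 19) ✓
The smallest such exponent is 9, so the order of 17 is 9.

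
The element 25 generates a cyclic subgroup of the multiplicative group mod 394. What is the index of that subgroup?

ord(25) | φ(394) = φ(2)·φ(197) = 1·196 = 196 = 2^2 · 7^2.
Divisors of 196: 1, 2, 4, 7, 14, 28, 49, 98, 196.
Check 25^d mod 394 for each divisor in increasing order:
25^1 ≡ 25
25^2 ≡ 231
25^4 ≡ 171
25^7 ≡ 161
25^14 ≡ 311
25^28 ≡ 191
25^49 ≡ 393
25^98 ≡ 1
The order of 25 is 98, so the subgroup it generates has 98 elements.
Index = |(Z/394Z)^×| / |⟨25⟩| = 196 / 98 = 2.

2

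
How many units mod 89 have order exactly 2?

1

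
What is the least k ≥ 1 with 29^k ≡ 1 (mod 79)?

The order of 29 must divide φ(79) = 79 − 1 = 78 = 2 · 3 · 13.
Divisors of 78: 1, 2, 3, 6, 13, 26, 39, 78.
Evaluate successive powers at the divisors of 78:
29^1 ≡ 29
29^2 ≡ 51
29^3 ≡ 57
29^6 ≡ 10
29^13 ≡ 56
29^26 ≡ 55
29^39 ≡ 78
29^78 ≡ 1
Hence ord(29) = 78.

78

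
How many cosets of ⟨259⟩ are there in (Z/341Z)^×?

By Lagrange's theorem, ord_341(259) divides φ(341) = φ(11·31) = (11−1)·(31−1) = 10·30 = 300 = 2^2 · 3 · 5^2.
Divisors of 300: 1, 2, 3, 4, 5, 6, 10, 12, 15, 20, 25, 30, 50, 60, 75, 100, 150, 300.
Test each divisor d:
259^1 ≡ 259 (mod 341)
259^2 ≡ 245 (mod 341)
259^3 ≡ 29 (mod 341)
259^4 ≡ 9 (mod 341)
259^5 ≡ 285 (mod 341)
259^6 ≡ 159 (mod 341)
259^10 ≡ 67 (mod 341)
259^12 ≡ 47 (mod 341)
259^15 ≡ 340 (mod 341)
259^20 ≡ 56 (mod 341)
259^25 ≡ 274 (mod 341)
259^30 ≡ 1 (mod 341) ✓
The order of 259 is 30, so the subgroup it generates has 30 elements.
The index is φ(341) / ord(259) = 300 / 30 = 10.

10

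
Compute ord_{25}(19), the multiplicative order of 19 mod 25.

10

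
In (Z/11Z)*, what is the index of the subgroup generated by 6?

1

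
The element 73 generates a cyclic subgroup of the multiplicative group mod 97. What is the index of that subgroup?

4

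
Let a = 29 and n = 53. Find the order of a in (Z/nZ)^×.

26

Since 29 ∈ (Z/53Z)^×, its order divides φ(53) = 53 − 1 = 52 = 2^2 · 13.
Divisors of 52: 1, 2, 4, 13, 26, 52.
Check 29^d mod 53 for each divisor in increasing order:
29^1 ≡ 29
29^2 ≡ 46
29^4 ≡ 49
29^13 ≡ 52
29^26 ≡ 1
Hence ord(29) = 26.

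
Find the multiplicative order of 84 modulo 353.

By Lagrange's theorem, ord_353(84) divides φ(353) = 353 − 1 = 352 = 2^5 · 11.
Divisors of 352: 1, 2, 4, 8, 11, 16, 22, 32, 44, 88, 176, 352.
Evaluate successive powers at the divisors of 352:
84^1 ≡ 84 (mod 353)
84^2 ≡ 349 (mod 353)
84^4 ≡ 16 (mod 353)
84^8 ≡ 256 (mod 353)
84^11 ≡ 116 (mod 353)
84^16 ≡ 231 (mod 353)
84^22 ≡ 42 (mod 353)
84^32 ≡ 58 (mod 353)
84^44 ≡ 352 (mod 353)
84^88 ≡ 1 (mod 353) ✓
Therefore the multiplicative order of 84 modulo 353 is 88.

88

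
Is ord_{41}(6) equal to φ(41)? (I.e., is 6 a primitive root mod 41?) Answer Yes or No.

φ(41) = 41 − 1 = 40 = 2^3 · 5.
6 is a primitive root mod 41 iff 6^(φ(41)/q) ≢ 1 for every prime q | φ(41), i.e. q ∈ {2, 5}.
6^20 ≡ 40 (mod 41)  [q = 2: ≢ 1 ✓]
6^8 ≡ 10 (mod 41)  [q = 5: ≢ 1 ✓]
None equal 1, so ord_41(6) = 40: 6 is a primitive root.

Yes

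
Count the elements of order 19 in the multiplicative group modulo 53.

φ(53) = 53 − 1 = 52 = 2^2 · 13.
Since (Z/53Z)^× is cyclic of order 52, the number of elements of order d is φ(d) when d | 52 and 0 otherwise.
19 does not divide 52, so no element of (Z/53Z)^× has order 19.

0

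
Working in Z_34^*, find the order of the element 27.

ord(27) | φ(34) = φ(2)·φ(17) = 1·16 = 16 = 2^4.
Divisors of 16: 1, 2, 4, 8, 16.
Check 27^d mod 34 for each divisor in increasing order:
27^1 ≡ 27
27^2 ≡ 15
27^4 ≡ 21
27^8 ≡ 33
27^16 ≡ 1
The smallest such exponent is 16, so the order of 27 is 16.

16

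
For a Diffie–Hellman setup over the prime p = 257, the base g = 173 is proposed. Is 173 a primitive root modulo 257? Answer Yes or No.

φ(257) = 257 − 1 = 256 = 2^8.
Test 173^(256/q) mod 257 for each prime factor q of 256:
173^128 ≡ 1 (mod 257)  [q = 2: ≡ 1 ✗]
The check at q = 2 fails, so 173 generates a proper subgroup.

No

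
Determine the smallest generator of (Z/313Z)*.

10

φ(313) = 313 − 1 = 312 = 2^3 · 3 · 13.
g is a primitive root iff g^(312/q) ≢ 1 (mod 313) for each prime q ∈ {2, 3, 13}.
g = 2: 2^156 ≡ 1 — hits 1, so not a primitive root.
g = 3: 3^156 ≡ 1 — hits 1, so not a primitive root.
g = 4: 4^156 ≡ 1 — hits 1, so not a primitive root.
g = 5: 5^156 ≡ 312; 5^104 ≡ 1 — hits 1, so not a primitive root.
g = 6: 6^156 ≡ 1 — hits 1, so not a primitive root.
g = 7: 7^156 ≡ 312; 7^104 ≡ 1 — hits 1, so not a primitive root.
g = 8: 8^156 ≡ 1 — hits 1, so not a primitive root.
g = 9: 9^156 ≡ 1 — hits 1, so not a primitive root.
g = 10: 10^156 ≡ 312; 10^104 ≡ 214; 10^24 ≡ 103 — none is 1, so 10 is a primitive root.
Hence the least primitive root of 313 is 10.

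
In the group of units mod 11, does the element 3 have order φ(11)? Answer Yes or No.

No

φ(11) = 11 − 1 = 10 = 2 · 5.
Test 3^(10/q) mod 11 for each prime factor q of 10:
3^5 ≡ 1 (mod 11)  [q = 2: ≡ 1 ✗]
3^2 ≡ 9 (mod 11)  [q = 5: ≢ 1 ✓]
The check at q = 2 fails, so 3 generates a proper subgroup.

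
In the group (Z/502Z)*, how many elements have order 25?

20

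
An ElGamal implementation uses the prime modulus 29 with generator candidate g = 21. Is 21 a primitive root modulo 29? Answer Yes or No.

Yes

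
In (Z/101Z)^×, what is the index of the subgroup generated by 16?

4

Since 16 ∈ (Z/101Z)^×, its order divides φ(101) = 101 − 1 = 100 = 2^2 · 5^2.
Divisors of 100: 1, 2, 4, 5, 10, 20, 25, 50, 100.
Check 16^d mod 101 for each divisor in increasing order:
16^1 ≡ 16 (mod 101)
16^2 ≡ 54 (mod 101)
16^4 ≡ 88 (mod 101)
16^5 ≡ 95 (mod 101)
16^10 ≡ 36 (mod 101)
16^20 ≡ 84 (mod 101)
16^25 ≡ 1 (mod 101) ✓
Thus |⟨16⟩| = ord(16) = 25.
The index is φ(101) / ord(16) = 100 / 25 = 4.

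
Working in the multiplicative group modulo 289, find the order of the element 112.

272

ord(112) | φ(289) = φ(17^2) = 17·(17−1) = 272 = 2^4 · 17.
Divisors of 272: 1, 2, 4, 8, 16, 17, 34, 68, 136, 272.
Test each divisor d:
112^1 ≡ 112 (mod 289)
112^2 ≡ 117 (mod 289)
112^4 ≡ 106 (mod 289)
112^8 ≡ 254 (mod 289)
112^16 ≡ 69 (mod 289)
112^17 ≡ 214 (mod 289)
112^34 ≡ 134 (mod 289)
112^68 ≡ 38 (mod 289)
112^136 ≡ 288 (mod 289)
112^272 ≡ 1 (mod 289) ✓
Therefore the multiplicative order of 112 modulo 289 is 272.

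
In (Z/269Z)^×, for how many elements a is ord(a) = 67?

φ(269) = 269 − 1 = 268 = 2^2 · 67.
Since (Z/269Z)^× is cyclic of order 268, the number of elements of order d is φ(d) when d | 268 and 0 otherwise.
67 | 268, and φ(67) = 67 − 1 = 66.

66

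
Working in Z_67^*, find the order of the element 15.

By Lagrange's theorem, ord_67(15) divides φ(67) = 67 − 1 = 66 = 2 · 3 · 11.
Divisors of 66: 1, 2, 3, 6, 11, 22, 33, 66.
Check 15^d mod 67 for each divisor in increasing order:
15^1 ≡ 15 (mod 67)
15^2 ≡ 24 (mod 67)
15^3 ≡ 25 (mod 67)
15^6 ≡ 22 (mod 67)
15^11 ≡ 1 (mod 67) ✓
Therefore the multiplicative order of 15 modulo 67 is 11.

11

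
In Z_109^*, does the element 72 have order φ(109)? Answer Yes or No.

φ(109) = 109 − 1 = 108 = 2^2 · 3^3.
It suffices to check that the order of 72 is not a proper divisor of 108: compute 72^(108/q) for q ∈ {2, 3}.
72^54 ≡ 108 (mod 109)  [q = 2: ≢ 1 ✓]
72^36 ≡ 45 (mod 109)  [q = 3: ≢ 1 ✓]
All checks pass, so 72 has order 108 and is a primitive root modulo 109.

Yes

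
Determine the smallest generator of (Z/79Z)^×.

φ(79) = 79 − 1 = 78 = 2 · 3 · 13.
g is a primitive root iff g^(78/q) ≢ 1 (mod 79) for each prime q ∈ {2, 3, 13}.
g = 2: 2^39 ≡ 1 — hits 1, so not a primitive root.
g = 3: 3^39 ≡ 78; 3^26 ≡ 23; 3^6 ≡ 18 — none is 1, so 3 is a primitive root.
Hence the least primitive root of 79 is 3.

3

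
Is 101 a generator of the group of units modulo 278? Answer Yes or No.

Yes

φ(278) = φ(2)·φ(139) = 1·138 = 138 = 2 · 3 · 23.
Test 101^(138/q) mod 278 for each prime factor q of 138:
101^69 ≡ 277 (mod 278)  [q = 2: ≢ 1 ✓]
101^46 ≡ 181 (mod 278)  [q = 3: ≢ 1 ✓]
101^6 ≡ 255 (mod 278)  [q = 23: ≢ 1 ✓]
None equal 1, so ord_278(101) = 138: 101 is a primitive root.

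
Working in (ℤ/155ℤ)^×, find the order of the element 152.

The order of 152 must divide φ(155) = φ(5·31) = (5−1)·(31−1) = 4·30 = 120 = 2^3 · 3 · 5.
Divisors of 120: 1, 2, 3, 4, 5, 6, 8, 10, 12, 15, 20, 24, 30, 40, 60, 120.
Test each divisor d:
152^1 ≡ 152 (mod 155)
152^2 ≡ 9 (mod 155)
152^3 ≡ 128 (mod 155)
152^4 ≡ 81 (mod 155)
152^5 ≡ 67 (mod 155)
152^6 ≡ 109 (mod 155)
152^8 ≡ 51 (mod 155)
152^10 ≡ 149 (mod 155)
152^12 ≡ 101 (mod 155)
152^15 ≡ 63 (mod 155)
152^20 ≡ 36 (mod 155)
152^24 ≡ 126 (mod 155)
152^30 ≡ 94 (mod 155)
152^40 ≡ 56 (mod 155)
152^60 ≡ 1 (mod 155) ✓
So ord_155(152) = 60.

60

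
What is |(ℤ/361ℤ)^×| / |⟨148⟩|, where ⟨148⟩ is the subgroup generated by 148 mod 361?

1

ord(148) | φ(361) = φ(19^2) = 19·(19−1) = 342 = 2 · 3^2 · 19.
Divisors of 342: 1, 2, 3, 6, 9, 18, 19, 38, 57, 114, 171, 342.
Compute 148^d (mod 361) for the divisors d until we hit 1:
148^1 ≡ 148 (mod 361)
148^2 ≡ 244 (mod 361)
148^3 ≡ 12 (mod 361)
148^6 ≡ 144 (mod 361)
148^9 ≡ 284 (mod 361)
148^18 ≡ 153 (mod 361)
148^19 ≡ 262 (mod 361)
148^38 ≡ 54 (mod 361)
148^57 ≡ 69 (mod 361)
148^114 ≡ 68 (mod 361)
148^171 ≡ 360 (mod 361)
148^342 ≡ 1 (mod 361) ✓
Thus |⟨148⟩| = ord(148) = 342.
[(Z/361Z)^× : ⟨148⟩] = 342/342 = 1.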